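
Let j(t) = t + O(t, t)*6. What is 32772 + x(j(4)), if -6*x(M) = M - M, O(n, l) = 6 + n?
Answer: 32772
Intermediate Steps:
j(t) = 36 + 7*t (j(t) = t + (6 + t)*6 = t + (36 + 6*t) = 36 + 7*t)
x(M) = 0 (x(M) = -(M - M)/6 = -1/6*0 = 0)
32772 + x(j(4)) = 32772 + 0 = 32772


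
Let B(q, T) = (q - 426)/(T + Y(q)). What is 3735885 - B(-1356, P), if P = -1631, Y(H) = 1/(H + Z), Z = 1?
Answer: 4128162925350/1105003 ≈ 3.7359e+6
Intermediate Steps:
Y(H) = 1/(1 + H) (Y(H) = 1/(H + 1) = 1/(1 + H))
B(q, T) = (-426 + q)/(T + 1/(1 + q)) (B(q, T) = (q - 426)/(T + 1/(1 + q)) = (-426 + q)/(T + 1/(1 + q)))
3735885 - B(-1356, P) = 3735885 - (1 - 1356)*(-426 - 1356)/(1 - 1631*(1 - 1356)) = 3735885 - (-1355)*(-1782)/(1 - 1631*(-1355)) = 3735885 - (-1355)*(-1782)/(1 + 2210005) = 3735885 - (-1355)*(-1782)/2210006 = 3735885 - 1*1207305/1105003 = 3735885 - 1207305/1105003 = 4128162925350/1105003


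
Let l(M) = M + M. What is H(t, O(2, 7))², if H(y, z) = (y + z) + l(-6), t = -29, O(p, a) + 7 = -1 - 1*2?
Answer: 2601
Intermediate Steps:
l(M) = 2*M
O(p, a) = -10 (O(p, a) = -7 + (-1 - 1*2) = -7 + (-1 - 2) = -7 - 3 = -10)
H(y, z) = -12 + y + z (H(y, z) = (y + z) + 2*(-6) = (y + z) - 12 = -12 + y + z)
H(t, O(2, 7))² = (-12 - 29 - 10)² = (-51)² = 2601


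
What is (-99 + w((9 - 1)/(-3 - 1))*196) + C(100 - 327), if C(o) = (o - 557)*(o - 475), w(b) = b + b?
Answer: 549485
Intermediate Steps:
w(b) = 2*b
C(o) = (-557 + o)*(-475 + o)
(-99 + w((9 - 1)/(-3 - 1))*196) + C(100 - 327) = (-99 + (2*((9 - 1)/(-3 - 1)))*196) + (264575 + (100 - 327)² - 1032*(100 - 327)) = (-99 + (2*(8/(-4)))*196) + (264575 + (-227)² - 1032*(-227)) = (-99 + (2*(8*(-¼)))*196) + (264575 + 51529 + 234264) = (-99 + (2*(-2))*196) + 550368 = (-99 - 4*196) + 550368 = (-99 - 784) + 550368 = -883 + 550368 = 549485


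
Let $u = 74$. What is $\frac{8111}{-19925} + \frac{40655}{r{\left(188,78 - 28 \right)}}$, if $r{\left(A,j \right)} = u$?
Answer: $\frac{809450661}{1474450} \approx 548.98$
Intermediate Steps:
$r{\left(A,j \right)} = 74$
$\frac{8111}{-19925} + \frac{40655}{r{\left(188,78 - 28 \right)}} = \frac{8111}{-19925} + \frac{40655}{74} = 8111 \left(- \frac{1}{19925}\right) + 40655 \cdot \frac{1}{74} = - \frac{8111}{19925} + \frac{40655}{74} = \frac{809450661}{1474450}$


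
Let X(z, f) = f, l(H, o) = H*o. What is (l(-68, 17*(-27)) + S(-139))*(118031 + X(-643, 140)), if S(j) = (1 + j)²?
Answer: 5938801776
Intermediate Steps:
(l(-68, 17*(-27)) + S(-139))*(118031 + X(-643, 140)) = (-1156*(-27) + (1 - 139)²)*(118031 + 140) = (-68*(-459) + (-138)²)*118171 = (31212 + 19044)*118171 = 50256*118171 = 5938801776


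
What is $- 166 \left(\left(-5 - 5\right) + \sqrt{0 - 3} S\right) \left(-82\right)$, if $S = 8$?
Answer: $-136120 + 108896 i \sqrt{3} \approx -1.3612 \cdot 10^{5} + 1.8861 \cdot 10^{5} i$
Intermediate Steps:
$- 166 \left(\left(-5 - 5\right) + \sqrt{0 - 3} S\right) \left(-82\right) = - 166 \left(\left(-5 - 5\right) + \sqrt{0 - 3} \cdot 8\right) \left(-82\right) = - 166 \left(-10 + \sqrt{-3} \cdot 8\right) \left(-82\right) = - 166 \left(-10 + i \sqrt{3} \cdot 8\right) \left(-82\right) = - 166 \left(-10 + 8 i \sqrt{3}\right) \left(-82\right) = \left(1660 - 1328 i \sqrt{3}\right) \left(-82\right) = -136120 + 108896 i \sqrt{3}$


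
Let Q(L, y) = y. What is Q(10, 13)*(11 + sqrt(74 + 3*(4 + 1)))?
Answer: 143 + 13*sqrt(89) ≈ 265.64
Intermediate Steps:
Q(10, 13)*(11 + sqrt(74 + 3*(4 + 1))) = 13*(11 + sqrt(74 + 3*(4 + 1))) = 13*(11 + sqrt(74 + 3*5)) = 13*(11 + sqrt(74 + 15)) = 13*(11 + sqrt(89)) = 143 + 13*sqrt(89)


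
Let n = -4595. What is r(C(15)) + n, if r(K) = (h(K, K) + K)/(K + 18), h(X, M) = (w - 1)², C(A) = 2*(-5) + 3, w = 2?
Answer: -50551/11 ≈ -4595.5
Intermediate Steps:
C(A) = -7 (C(A) = -10 + 3 = -7)
h(X, M) = 1 (h(X, M) = (2 - 1)² = 1² = 1)
r(K) = (1 + K)/(18 + K) (r(K) = (1 + K)/(K + 18) = (1 + K)/(18 + K))
r(C(15)) + n = (1 - 7)/(18 - 7) - 4595 = -6/11 - 4595 = -50551/11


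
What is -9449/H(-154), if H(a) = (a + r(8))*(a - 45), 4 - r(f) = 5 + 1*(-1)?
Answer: -859/2786 ≈ -0.30833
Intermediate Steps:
r(f) = 0 (r(f) = 4 - (5 + 1*(-1)) = 4 - (5 - 1) = 4 - 1*4 = 4 - 4 = 0)
H(a) = a*(-45 + a) (H(a) = (a + 0)*(a - 45) = a*(-45 + a))
-9449/H(-154) = -9449*(-1/(154*(-45 - 154))) = -9449/((-154*(-199))) = -9449/30646 = -9449*1/30646 = -859/2786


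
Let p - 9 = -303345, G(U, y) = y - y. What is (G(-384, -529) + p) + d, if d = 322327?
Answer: 18991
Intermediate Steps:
G(U, y) = 0
p = -303336 (p = 9 - 303345 = -303336)
(G(-384, -529) + p) + d = (0 - 303336) + 322327 = -303336 + 322327 = 18991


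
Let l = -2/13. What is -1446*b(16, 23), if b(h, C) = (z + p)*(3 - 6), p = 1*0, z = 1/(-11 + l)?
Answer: -56394/145 ≈ -388.92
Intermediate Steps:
l = -2/13 (l = -2*1/13 = -2/13 ≈ -0.15385)
z = -13/145 (z = 1/(-11 - 2/13) = 1/(-145/13) = -13/145 ≈ -0.089655)
p = 0
b(h, C) = 39/145 (b(h, C) = (-13/145 + 0)*(3 - 6) = -13/145*(-3) = 39/145)
-1446*b(16, 23) = -1446*39/145 = -56394/145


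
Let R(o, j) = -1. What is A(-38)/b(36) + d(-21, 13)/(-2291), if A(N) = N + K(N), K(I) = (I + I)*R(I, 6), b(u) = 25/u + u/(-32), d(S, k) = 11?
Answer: -6268517/71021 ≈ -88.263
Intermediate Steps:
b(u) = 25/u - u/32 (b(u) = 25/u + u*(-1/32) = 25/u - u/32)
K(I) = -2*I (K(I) = (I + I)*(-1) = (2*I)*(-1) = -2*I)
A(N) = -N (A(N) = N - 2*N = -N)
A(-38)/b(36) + d(-21, 13)/(-2291) = (-1*(-38))/(25/36 - 1/32*36) + 11/(-2291) = 38/(25*(1/36) - 9/8) + 11*(-1/2291) = 38/(25/36 - 9/8) - 11/2291 = 38/(-31/72) - 11/2291 = 38*(-72/31) - 11/2291 = -2736/31 - 11/2291 = -6268517/71021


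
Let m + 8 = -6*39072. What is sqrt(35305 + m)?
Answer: I*sqrt(199135) ≈ 446.25*I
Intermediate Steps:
m = -234440 (m = -8 - 6*39072 = -8 - 234432 = -234440)
sqrt(35305 + m) = sqrt(35305 - 234440) = sqrt(-199135) = I*sqrt(199135)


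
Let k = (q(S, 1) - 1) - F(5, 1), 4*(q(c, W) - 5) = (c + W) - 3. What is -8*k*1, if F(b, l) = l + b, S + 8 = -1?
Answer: 38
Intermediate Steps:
S = -9 (S = -8 - 1 = -9)
q(c, W) = 17/4 + W/4 + c/4 (q(c, W) = 5 + ((c + W) - 3)/4 = 5 + ((W + c) - 3)/4 = 5 + (-3 + W + c)/4 = 5 + (-3/4 + W/4 + c/4) = 17/4 + W/4 + c/4)
F(b, l) = b + l
k = -19/4 (k = ((17/4 + (1/4)*1 + (1/4)*(-9)) - 1) - (5 + 1) = ((17/4 + 1/4 - 9/4) - 1) - 1*6 = (9/4 - 1) - 6 = 5/4 - 6 = -19/4 ≈ -4.7500)
-8*k*1 = -8*(-19/4)*1 = 38*1 = 38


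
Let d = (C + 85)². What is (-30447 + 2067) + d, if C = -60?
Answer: -27755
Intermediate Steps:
d = 625 (d = (-60 + 85)² = 25² = 625)
(-30447 + 2067) + d = (-30447 + 2067) + 625 = -28380 + 625 = -27755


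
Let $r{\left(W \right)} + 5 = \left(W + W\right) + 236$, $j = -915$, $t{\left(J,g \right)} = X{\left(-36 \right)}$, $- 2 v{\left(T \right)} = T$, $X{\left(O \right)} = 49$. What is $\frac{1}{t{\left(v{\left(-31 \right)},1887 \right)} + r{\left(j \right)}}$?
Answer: $- \frac{1}{1550} \approx -0.00064516$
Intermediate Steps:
$v{\left(T \right)} = - \frac{T}{2}$
$t{\left(J,g \right)} = 49$
$r{\left(W \right)} = 231 + 2 W$ ($r{\left(W \right)} = -5 + \left(\left(W + W\right) + 236\right) = -5 + \left(2 W + 236\right) = -5 + \left(236 + 2 W\right) = 231 + 2 W$)
$\frac{1}{t{\left(v{\left(-31 \right)},1887 \right)} + r{\left(j \right)}} = \frac{1}{49 + \left(231 + 2 \left(-915\right)\right)} = \frac{1}{49 + \left(231 - 1830\right)} = \frac{1}{49 - 1599} = \frac{1}{-1550} = - \frac{1}{1550}$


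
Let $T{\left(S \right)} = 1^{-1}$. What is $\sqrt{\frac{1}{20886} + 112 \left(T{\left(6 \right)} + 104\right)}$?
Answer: $\frac{13 \sqrt{8720214}}{354} \approx 108.44$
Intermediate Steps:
$T{\left(S \right)} = 1$
$\sqrt{\frac{1}{20886} + 112 \left(T{\left(6 \right)} + 104\right)} = \sqrt{\frac{1}{20886} + 112 \left(1 + 104\right)} = \sqrt{\frac{1}{20886} + 112 \cdot 105} = \sqrt{\frac{1}{20886} + 11760} = \sqrt{\frac{245619361}{20886}} = \frac{13 \sqrt{8720214}}{354}$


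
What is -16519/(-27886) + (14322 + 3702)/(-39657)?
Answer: 50825573/368625034 ≈ 0.13788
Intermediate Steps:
-16519/(-27886) + (14322 + 3702)/(-39657) = -16519*(-1/27886) + 18024*(-1/39657) = 16519/27886 - 6008/13219 = 50825573/368625034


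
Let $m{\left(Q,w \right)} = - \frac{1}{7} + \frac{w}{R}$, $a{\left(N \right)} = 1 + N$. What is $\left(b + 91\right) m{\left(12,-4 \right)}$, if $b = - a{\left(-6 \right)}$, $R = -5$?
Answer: $\frac{2208}{35} \approx 63.086$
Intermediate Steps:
$m{\left(Q,w \right)} = - \frac{1}{7} - \frac{w}{5}$ ($m{\left(Q,w \right)} = - \frac{1}{7} + \frac{w}{-5} = \left(-1\right) \frac{1}{7} + w \left(- \frac{1}{5}\right) = - \frac{1}{7} - \frac{w}{5}$)
$b = 5$ ($b = - (1 - 6) = \left(-1\right) \left(-5\right) = 5$)
$\left(b + 91\right) m{\left(12,-4 \right)} = \left(5 + 91\right) \left(- \frac{1}{7} - - \frac{4}{5}\right) = 96 \left(- \frac{1}{7} + \frac{4}{5}\right) = 96 \cdot \frac{23}{35} = \frac{2208}{35}$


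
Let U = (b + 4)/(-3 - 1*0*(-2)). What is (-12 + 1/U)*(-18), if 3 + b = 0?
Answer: 270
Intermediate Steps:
b = -3 (b = -3 + 0 = -3)
U = -⅓ (U = (-3 + 4)/(-3 - 1*0*(-2)) = 1/(-3 + 0*(-2)) = 1/(-3 + 0) = 1/(-3) = 1*(-⅓) = -⅓ ≈ -0.33333)
(-12 + 1/U)*(-18) = (-12 + 1/(-⅓))*(-18) = (-12 - 3)*(-18) = -15*(-18) = 270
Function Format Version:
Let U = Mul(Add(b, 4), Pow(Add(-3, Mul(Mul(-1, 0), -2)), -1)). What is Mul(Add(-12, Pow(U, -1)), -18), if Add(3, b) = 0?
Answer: 270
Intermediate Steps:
b = -3 (b = Add(-3, 0) = -3)
U = Rational(-1, 3) (U = Mul(Add(-3, 4), Pow(Add(-3, Mul(Mul(-1, 0), -2)), -1)) = Mul(1, Pow(Add(-3, Mul(0, -2)), -1)) = Mul(1, Pow(Add(-3, 0), -1)) = Mul(1, Pow(-3, -1)) = Mul(1, Rational(-1, 3)) = Rational(-1, 3) ≈ -0.33333)
Mul(Add(-12, Pow(U, -1)), -18) = Mul(Add(-12, Pow(Rational(-1, 3), -1)), -18) = Mul(Add(-12, -3), -18) = Mul(-15, -18) = 270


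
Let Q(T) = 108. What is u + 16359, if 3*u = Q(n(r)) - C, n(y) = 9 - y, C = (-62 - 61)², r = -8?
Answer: 11352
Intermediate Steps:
C = 15129 (C = (-123)² = 15129)
u = -5007 (u = (108 - 1*15129)/3 = (108 - 15129)/3 = (⅓)*(-15021) = -5007)
u + 16359 = -5007 + 16359 = 11352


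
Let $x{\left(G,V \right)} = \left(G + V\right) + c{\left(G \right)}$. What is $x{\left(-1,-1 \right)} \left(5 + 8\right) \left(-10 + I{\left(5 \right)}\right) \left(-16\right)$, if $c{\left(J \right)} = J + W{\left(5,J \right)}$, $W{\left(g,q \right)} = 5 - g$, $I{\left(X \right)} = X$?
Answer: $-3120$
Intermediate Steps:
$c{\left(J \right)} = J$ ($c{\left(J \right)} = J + \left(5 - 5\right) = J + 0 = J$)
$x{\left(G,V \right)} = V + 2 G$ ($x{\left(G,V \right)} = \left(G + V\right) + G = V + 2 G$)
$x{\left(-1,-1 \right)} \left(5 + 8\right) \left(-10 + I{\left(5 \right)}\right) \left(-16\right) = \left(-1 + 2 \left(-1\right)\right) \left(5 + 8\right) \left(-10 + 5\right) \left(-16\right) = \left(-1 - 2\right) 13 \left(-5\right) \left(-16\right) = \left(-3\right) \left(-65\right) \left(-16\right) = 195 \left(-16\right) = -3120$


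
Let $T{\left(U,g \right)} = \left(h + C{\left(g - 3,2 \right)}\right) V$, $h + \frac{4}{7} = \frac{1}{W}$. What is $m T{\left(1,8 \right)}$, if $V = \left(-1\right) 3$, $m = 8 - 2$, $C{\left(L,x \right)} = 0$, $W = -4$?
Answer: $\frac{207}{14} \approx 14.786$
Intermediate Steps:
$m = 6$
$h = - \frac{23}{28}$ ($h = - \frac{4}{7} + \frac{1}{-4} = - \frac{4}{7} - \frac{1}{4} = - \frac{23}{28} \approx -0.82143$)
$V = -3$
$T{\left(U,g \right)} = \frac{69}{28}$ ($T{\left(U,g \right)} = \left(- \frac{23}{28} + 0\right) \left(-3\right) = \left(- \frac{23}{28}\right) \left(-3\right) = \frac{69}{28}$)
$m T{\left(1,8 \right)} = 6 \cdot \frac{69}{28} = \frac{207}{14}$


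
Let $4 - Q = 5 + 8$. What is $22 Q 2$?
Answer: $-396$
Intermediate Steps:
$Q = -9$ ($Q = 4 - \left(5 + 8\right) = 4 - 13 = -9$)
$22 Q 2 = 22 \left(-9\right) 2 = \left(-198\right) 2 = -396$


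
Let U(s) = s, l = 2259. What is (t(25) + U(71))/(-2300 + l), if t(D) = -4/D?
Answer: -1771/1025 ≈ -1.7278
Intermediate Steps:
(t(25) + U(71))/(-2300 + l) = (-4/25 + 71)/(-2300 + 2259) = (-4*1/25 + 71)/(-41) = (-4/25 + 71)*(-1/41) = (1771/25)*(-1/41) = -1771/1025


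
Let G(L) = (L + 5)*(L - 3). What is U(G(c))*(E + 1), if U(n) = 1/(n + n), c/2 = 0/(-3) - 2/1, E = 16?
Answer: -17/14 ≈ -1.2143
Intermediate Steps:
c = -4 (c = 2*(0/(-3) - 2/1) = 2*(0*(-1/3) - 2*1) = 2*(0 - 2) = 2*(-2) = -4)
G(L) = (-3 + L)*(5 + L) (G(L) = (5 + L)*(-3 + L) = (-3 + L)*(5 + L))
U(n) = 1/(2*n)
U(G(c))*(E + 1) = (1/(2*(-15 + (-4)**2 + 2*(-4))))*(16 + 1) = (1/(2*(-15 + 16 - 8)))*17 = ((1/2)/(-7))*17 = ((1/2)*(-1/7))*17 = -1/14*17 = -17/14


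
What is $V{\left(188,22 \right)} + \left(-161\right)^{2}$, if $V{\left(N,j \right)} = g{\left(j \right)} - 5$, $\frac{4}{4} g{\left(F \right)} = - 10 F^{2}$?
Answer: $21076$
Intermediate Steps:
$g{\left(F \right)} = - 10 F^{2}$
$V{\left(N,j \right)} = -5 - 10 j^{2}$ ($V{\left(N,j \right)} = - 10 j^{2} - 5 = -5 - 10 j^{2}$)
$V{\left(188,22 \right)} + \left(-161\right)^{2} = \left(-5 - 10 \cdot 22^{2}\right) + \left(-161\right)^{2} = \left(-5 - 4840\right) + 25921 = -4845 + 25921 = 21076$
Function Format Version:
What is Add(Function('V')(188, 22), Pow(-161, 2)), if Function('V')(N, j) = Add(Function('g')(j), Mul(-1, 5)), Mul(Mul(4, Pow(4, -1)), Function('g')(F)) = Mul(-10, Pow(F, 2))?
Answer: 21076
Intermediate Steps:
Function('g')(F) = Mul(-10, Pow(F, 2))
Function('V')(N, j) = Add(-5, Mul(-10, Pow(j, 2))) (Function('V')(N, j) = Add(Mul(-10, Pow(j, 2)), Mul(-1, 5)) = Add(Mul(-10, Pow(j, 2)), -5) = Add(-5, Mul(-10, Pow(j, 2))))
Add(Function('V')(188, 22), Pow(-161, 2)) = Add(Add(-5, Mul(-10, Pow(22, 2))), Pow(-161, 2)) = Add(Add(-5, Mul(-10, 484)), 25921) = Add(Add(-5, -4840), 25921) = Add(-4845, 25921) = 21076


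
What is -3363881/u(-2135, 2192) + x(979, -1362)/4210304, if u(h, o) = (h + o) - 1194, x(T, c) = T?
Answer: 14162962742947/4787115648 ≈ 2958.6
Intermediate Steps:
u(h, o) = -1194 + h + o
-3363881/u(-2135, 2192) + x(979, -1362)/4210304 = -3363881/(-1194 - 2135 + 2192) + 979/4210304 = -3363881/(-1137) + 979*(1/4210304) = -3363881*(-1/1137) + 979/4210304 = 3363881/1137 + 979/4210304 = 14162962742947/4787115648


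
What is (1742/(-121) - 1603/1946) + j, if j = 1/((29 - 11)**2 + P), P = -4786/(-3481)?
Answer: -144943119168/9524851985 ≈ -15.217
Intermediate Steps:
P = 4786/3481 (P = -4786*(-1/3481) = 4786/3481 ≈ 1.3749)
j = 3481/1132630 (j = 1/((29 - 11)**2 + 4786/3481) = 1/(18**2 + 4786/3481) = 1/(324 + 4786/3481) = 1/(1132630/3481) = 3481/1132630 ≈ 0.0030734)
(1742/(-121) - 1603/1946) + j = (1742/(-121) - 1603/1946) + 3481/1132630 = (1742*(-1/121) - 1603*1/1946) + 3481/1132630 = (-1742/121 - 229/278) + 3481/1132630 = -511985/33638 + 3481/1132630 = -144943119168/9524851985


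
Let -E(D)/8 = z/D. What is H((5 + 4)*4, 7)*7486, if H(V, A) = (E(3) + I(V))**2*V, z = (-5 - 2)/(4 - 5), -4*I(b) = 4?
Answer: 104235064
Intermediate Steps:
I(b) = -1 (I(b) = -1/4*4 = -1)
z = 7 (z = -7/(-1) = -7*(-1) = 7)
E(D) = -56/D
H(V, A) = 3481*V/9 (H(V, A) = (-56/3 - 1)**2*V = (-59/3)**2*V = 3481*V/9)
H((5 + 4)*4, 7)*7486 = (3481*((5 + 4)*4)/9)*7486 = (3481*(9*4)/9)*7486 = ((3481/9)*36)*7486 = 13924*7486 = 104235064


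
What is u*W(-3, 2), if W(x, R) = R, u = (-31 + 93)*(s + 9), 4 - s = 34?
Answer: -2604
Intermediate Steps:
s = -30 (s = 4 - 1*34 = 4 - 34 = -30)
u = -1302 (u = (-31 + 93)*(-30 + 9) = 62*(-21) = -1302)
u*W(-3, 2) = -1302*2 = -2604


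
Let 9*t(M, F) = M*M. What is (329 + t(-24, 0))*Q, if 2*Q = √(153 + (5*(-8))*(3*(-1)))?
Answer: 393*√273/2 ≈ 3246.7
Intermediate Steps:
t(M, F) = M²/9 (t(M, F) = (M*M)/9 = M²/9)
Q = √273/2 (Q = √(153 + (5*(-8))*(3*(-1)))/2 = √(153 - 40*(-3))/2 = √(153 + 120)/2 = √273/2 ≈ 8.2614)
(329 + t(-24, 0))*Q = (329 + (⅑)*(-24)²)*(√273/2) = (329 + (⅑)*576)*(√273/2) = (329 + 64)*(√273/2) = 393*(√273/2) = 393*√273/2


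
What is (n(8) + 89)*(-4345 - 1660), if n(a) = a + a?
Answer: -630525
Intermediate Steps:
n(a) = 2*a
(n(8) + 89)*(-4345 - 1660) = (2*8 + 89)*(-4345 - 1660) = (16 + 89)*(-6005) = 105*(-6005) = -630525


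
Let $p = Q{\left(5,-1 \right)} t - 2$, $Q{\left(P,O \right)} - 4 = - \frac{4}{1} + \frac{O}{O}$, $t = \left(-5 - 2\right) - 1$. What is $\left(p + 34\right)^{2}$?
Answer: $576$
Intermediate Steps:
$t = -8$ ($t = -7 - 1 = -8$)
$Q{\left(P,O \right)} = 1$ ($Q{\left(P,O \right)} = 4 + \left(- \frac{4}{1} + \frac{O}{O}\right) = 4 + \left(\left(-4\right) 1 + 1\right) = 4 + \left(-4 + 1\right) = 4 - 3 = 1$)
$p = -10$ ($p = 1 \left(-8\right) - 2 = -8 - 2 = -10$)
$\left(p + 34\right)^{2} = \left(-10 + 34\right)^{2} = 24^{2} = 576$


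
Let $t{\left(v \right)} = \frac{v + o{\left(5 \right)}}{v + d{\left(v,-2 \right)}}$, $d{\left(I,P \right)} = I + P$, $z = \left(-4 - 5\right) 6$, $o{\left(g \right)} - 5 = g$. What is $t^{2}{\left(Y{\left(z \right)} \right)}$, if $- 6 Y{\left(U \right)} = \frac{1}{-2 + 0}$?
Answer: $\frac{121}{4} \approx 30.25$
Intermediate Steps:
$o{\left(g \right)} = 5 + g$
$z = -54$ ($z = \left(-9\right) 6 = -54$)
$Y{\left(U \right)} = \frac{1}{12}$ ($Y{\left(U \right)} = - \frac{1}{6 \left(-2 + 0\right)} = - \frac{1}{6 \left(-2\right)} = \left(- \frac{1}{6}\right) \left(- \frac{1}{2}\right) = \frac{1}{12}$)
$t{\left(v \right)} = \frac{10 + v}{-2 + 2 v}$ ($t{\left(v \right)} = \frac{v + \left(5 + 5\right)}{v + \left(v - 2\right)} = \frac{v + 10}{v + \left(-2 + v\right)} = \frac{10 + v}{-2 + 2 v}$)
$t^{2}{\left(Y{\left(z \right)} \right)} = \left(\frac{10 + \frac{1}{12}}{2 \left(-1 + \frac{1}{12}\right)}\right)^{2} = \left(\frac{1}{2} \frac{1}{- \frac{11}{12}} \cdot \frac{121}{12}\right)^{2} = \left(\frac{1}{2} \left(- \frac{12}{11}\right) \frac{121}{12}\right)^{2} = \left(- \frac{11}{2}\right)^{2} = \frac{121}{4}$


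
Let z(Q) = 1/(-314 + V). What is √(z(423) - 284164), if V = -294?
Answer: 3*I*√729480566/152 ≈ 533.07*I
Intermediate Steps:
z(Q) = -1/608 (z(Q) = 1/(-314 - 294) = 1/(-608) = -1/608)
√(z(423) - 284164) = √(-1/608 - 284164) = √(-172771713/608) = 3*I*√729480566/152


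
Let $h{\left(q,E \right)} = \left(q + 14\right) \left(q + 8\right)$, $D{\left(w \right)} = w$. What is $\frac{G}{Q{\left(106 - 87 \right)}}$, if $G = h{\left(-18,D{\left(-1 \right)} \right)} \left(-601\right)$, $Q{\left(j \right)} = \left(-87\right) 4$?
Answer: $\frac{6010}{87} \approx 69.08$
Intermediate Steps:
$h{\left(q,E \right)} = \left(8 + q\right) \left(14 + q\right)$ ($h{\left(q,E \right)} = \left(14 + q\right) \left(8 + q\right) = \left(8 + q\right) \left(14 + q\right)$)
$Q{\left(j \right)} = -348$
$G = -24040$ ($G = \left(112 + \left(-18\right)^{2} + 22 \left(-18\right)\right) \left(-601\right) = \left(112 + 324 - 396\right) \left(-601\right) = 40 \left(-601\right) = -24040$)
$\frac{G}{Q{\left(106 - 87 \right)}} = - \frac{24040}{-348} = \left(-24040\right) \left(- \frac{1}{348}\right) = \frac{6010}{87}$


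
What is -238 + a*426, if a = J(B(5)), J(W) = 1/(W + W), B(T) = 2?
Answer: -263/2 ≈ -131.50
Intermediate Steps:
J(W) = 1/(2*W)
a = ¼ (a = (½)/2 = (½)*(½) = ¼ ≈ 0.25000)
-238 + a*426 = -238 + (¼)*426 = -238 + 213/2 = -263/2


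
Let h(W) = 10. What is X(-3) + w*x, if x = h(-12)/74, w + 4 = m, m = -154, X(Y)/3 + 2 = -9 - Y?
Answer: -1678/37 ≈ -45.351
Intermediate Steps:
X(Y) = -33 - 3*Y (X(Y) = -6 + 3*(-9 - Y) = -6 + (-27 - 3*Y) = -33 - 3*Y)
w = -158 (w = -4 - 154 = -158)
x = 5/37 (x = 10/74 = 10*(1/74) = 5/37 ≈ 0.13514)
X(-3) + w*x = (-33 - 3*(-3)) - 158*5/37 = (-33 + 9) - 790/37 = -24 - 790/37 = -1678/37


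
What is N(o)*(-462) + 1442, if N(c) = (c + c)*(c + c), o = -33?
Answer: -2011030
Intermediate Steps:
N(c) = 4*c**2 (N(c) = (2*c)*(2*c) = 4*c**2)
N(o)*(-462) + 1442 = (4*(-33)**2)*(-462) + 1442 = (4*1089)*(-462) + 1442 = 4356*(-462) + 1442 = -2012472 + 1442 = -2011030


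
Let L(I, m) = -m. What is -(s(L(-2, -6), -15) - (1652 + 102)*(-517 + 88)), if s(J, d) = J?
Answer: -752472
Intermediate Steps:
-(s(L(-2, -6), -15) - (1652 + 102)*(-517 + 88)) = -(-1*(-6) - (1652 + 102)*(-517 + 88)) = -(6 - 1754*(-429)) = -(6 - 1*(-752466)) = -(6 + 752466) = -1*752472 = -752472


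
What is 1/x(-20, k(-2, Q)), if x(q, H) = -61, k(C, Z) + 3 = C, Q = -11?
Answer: -1/61 ≈ -0.016393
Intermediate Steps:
k(C, Z) = -3 + C
1/x(-20, k(-2, Q)) = 1/(-61) = -1/61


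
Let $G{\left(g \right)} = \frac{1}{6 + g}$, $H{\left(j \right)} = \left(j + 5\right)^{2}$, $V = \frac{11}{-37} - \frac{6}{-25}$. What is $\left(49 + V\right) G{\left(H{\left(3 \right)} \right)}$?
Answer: $\frac{22636}{32375} \approx 0.69918$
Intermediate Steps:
$V = - \frac{53}{925}$ ($V = 11 \left(- \frac{1}{37}\right) - - \frac{6}{25} = - \frac{11}{37} + \frac{6}{25} = - \frac{53}{925} \approx -0.057297$)
$H{\left(j \right)} = \left(5 + j\right)^{2}$
$\left(49 + V\right) G{\left(H{\left(3 \right)} \right)} = \frac{49 - \frac{53}{925}}{6 + \left(5 + 3\right)^{2}} = \frac{45272}{925 \left(6 + 8^{2}\right)} = \frac{45272}{925 \left(6 + 64\right)} = \frac{45272}{925 \cdot 70} = \frac{45272}{925} \cdot \frac{1}{70} = \frac{22636}{32375}$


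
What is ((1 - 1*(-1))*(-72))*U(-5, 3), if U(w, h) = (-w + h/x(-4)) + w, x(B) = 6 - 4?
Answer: -216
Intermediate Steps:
x(B) = 2
U(w, h) = h/2 (U(w, h) = (-w + h/2) + w = (h/2 - w) + w = h/2)
((1 - 1*(-1))*(-72))*U(-5, 3) = ((1 - 1*(-1))*(-72))*((1/2)*3) = ((1 + 1)*(-72))*(3/2) = (2*(-72))*(3/2) = -144*3/2 = -216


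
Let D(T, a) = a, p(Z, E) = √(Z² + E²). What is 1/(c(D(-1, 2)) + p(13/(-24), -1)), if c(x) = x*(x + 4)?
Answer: 6912/82199 - 24*√745/82199 ≈ 0.076119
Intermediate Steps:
p(Z, E) = √(E² + Z²)
c(x) = x*(4 + x)
1/(c(D(-1, 2)) + p(13/(-24), -1)) = 1/(2*(4 + 2) + √((-1)² + (13/(-24))²)) = 1/(2*6 + √(1 + (13*(-1/24))²)) = 1/(12 + √(1 + (-13/24)²)) = 1/(12 + √(1 + 169/576)) = 1/(12 + √(745/576)) = 1/(12 + √745/24)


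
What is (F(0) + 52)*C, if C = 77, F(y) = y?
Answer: 4004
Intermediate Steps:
(F(0) + 52)*C = (0 + 52)*77 = 52*77 = 4004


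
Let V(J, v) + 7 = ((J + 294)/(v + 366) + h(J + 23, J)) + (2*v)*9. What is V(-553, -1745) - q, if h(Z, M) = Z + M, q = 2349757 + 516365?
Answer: -571028497/197 ≈ -2.8986e+6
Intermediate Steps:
q = 2866122
h(Z, M) = M + Z
V(J, v) = 16 + 2*J + 18*v + (294 + J)/(366 + v) (V(J, v) = -7 + (((J + 294)/(v + 366) + (J + (J + 23))) + (2*v)*9) = -7 + (((294 + J)/(366 + v) + (J + (23 + J))) + 18*v) = -7 + (((294 + J)/(366 + v) + (23 + 2*J)) + 18*v) = -7 + ((23 + 2*J + (294 + J)/(366 + v)) + 18*v) = -7 + (23 + 2*J + 18*v + (294 + J)/(366 + v)) = 16 + 2*J + 18*v + (294 + J)/(366 + v))
V(-553, -1745) - q = (6150 + 18*(-1745)² + 733*(-553) + 6604*(-1745) + 2*(-553)*(-1745))/(366 - 1745) - 1*2866122 = (6150 + 18*3045025 - 405349 - 11523980 + 1929970)/(-1379) - 2866122 = -(6150 + 54810450 - 405349 - 11523980 + 1929970)/1379 - 2866122 = -1/1379*44817241 - 2866122 = -6402463/197 - 2866122 = -571028497/197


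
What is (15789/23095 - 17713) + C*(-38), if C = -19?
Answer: -392391356/23095 ≈ -16990.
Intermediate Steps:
(15789/23095 - 17713) + C*(-38) = (15789/23095 - 17713) - 19*(-38) = (15789*(1/23095) - 17713) + 722 = (15789/23095 - 17713) + 722 = -409065946/23095 + 722 = -392391356/23095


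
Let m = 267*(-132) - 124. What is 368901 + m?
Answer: 333533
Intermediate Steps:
m = -35368 (m = -35244 - 124 = -35368)
368901 + m = 368901 - 35368 = 333533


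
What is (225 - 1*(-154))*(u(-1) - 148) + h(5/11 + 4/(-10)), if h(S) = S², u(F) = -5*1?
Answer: -175410666/3025 ≈ -57987.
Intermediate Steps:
u(F) = -5
(225 - 1*(-154))*(u(-1) - 148) + h(5/11 + 4/(-10)) = (225 - 1*(-154))*(-5 - 148) + (5/11 + 4/(-10))² = (225 + 154)*(-153) + (5*(1/11) + 4*(-⅒))² = 379*(-153) + (5/11 - ⅖)² = -57987 + (3/55)² = -57987 + 9/3025 = -175410666/3025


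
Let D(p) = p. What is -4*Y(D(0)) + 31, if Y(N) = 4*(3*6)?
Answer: -257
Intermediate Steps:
Y(N) = 72 (Y(N) = 4*18 = 72)
-4*Y(D(0)) + 31 = -4*72 + 31 = -288 + 31 = -257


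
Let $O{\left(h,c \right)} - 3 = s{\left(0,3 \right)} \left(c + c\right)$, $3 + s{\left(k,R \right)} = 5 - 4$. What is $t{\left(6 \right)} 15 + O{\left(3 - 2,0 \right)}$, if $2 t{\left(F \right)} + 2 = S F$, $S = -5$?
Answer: $-237$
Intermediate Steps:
$s{\left(k,R \right)} = -2$ ($s{\left(k,R \right)} = -3 + \left(5 - 4\right) = -3 + 1 = -2$)
$O{\left(h,c \right)} = 3 - 4 c$ ($O{\left(h,c \right)} = 3 - 2 \left(c + c\right) = 3 - 2 \cdot 2 c = 3 - 4 c$)
$t{\left(F \right)} = -1 - \frac{5 F}{2}$ ($t{\left(F \right)} = -1 + \frac{\left(-5\right) F}{2} = -1 - \frac{5 F}{2}$)
$t{\left(6 \right)} 15 + O{\left(3 - 2,0 \right)} = \left(-1 - 15\right) 15 + \left(3 - 0\right) = \left(-1 - 15\right) 15 + \left(3 + 0\right) = \left(-16\right) 15 + 3 = -240 + 3 = -237$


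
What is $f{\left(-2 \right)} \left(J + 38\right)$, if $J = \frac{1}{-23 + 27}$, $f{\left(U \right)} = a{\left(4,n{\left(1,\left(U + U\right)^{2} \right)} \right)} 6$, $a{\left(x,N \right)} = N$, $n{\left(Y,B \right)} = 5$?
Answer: $\frac{2295}{2} \approx 1147.5$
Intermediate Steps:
$f{\left(U \right)} = 30$ ($f{\left(U \right)} = 5 \cdot 6 = 30$)
$J = \frac{1}{4} \approx 0.25$
$f{\left(-2 \right)} \left(J + 38\right) = 30 \left(\frac{1}{4} + 38\right) = 30 \cdot \frac{153}{4} = \frac{2295}{2}$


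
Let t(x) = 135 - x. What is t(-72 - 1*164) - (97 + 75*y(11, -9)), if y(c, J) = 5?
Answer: -101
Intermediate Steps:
t(-72 - 1*164) - (97 + 75*y(11, -9)) = (135 - (-72 - 1*164)) - (97 + 75*5) = (135 - (-72 - 164)) - (97 + 375) = (135 - 1*(-236)) - 1*472 = (135 + 236) - 472 = 371 - 472 = -101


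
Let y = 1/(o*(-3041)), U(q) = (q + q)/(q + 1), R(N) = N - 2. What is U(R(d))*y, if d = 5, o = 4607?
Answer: -3/28019774 ≈ -1.0707e-7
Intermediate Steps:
R(N) = -2 + N
U(q) = 2*q/(1 + q) (U(q) = (2*q)/(1 + q) = 2*q/(1 + q))
y = -1/14009887 (y = 1/(4607*(-3041)) = (1/4607)*(-1/3041) = -1/14009887 ≈ -7.1378e-8)
U(R(d))*y = (2*(-2 + 5)/(1 + (-2 + 5)))*(-1/14009887) = (2*3/(1 + 3))*(-1/14009887) = (2*3/4)*(-1/14009887) = (2*3*(¼))*(-1/14009887) = (3/2)*(-1/14009887) = -3/28019774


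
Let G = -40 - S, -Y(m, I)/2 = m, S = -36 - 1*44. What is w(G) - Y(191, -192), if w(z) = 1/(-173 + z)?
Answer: 50805/133 ≈ 381.99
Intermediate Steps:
S = -80 (S = -36 - 44 = -80)
Y(m, I) = -2*m
G = 40 (G = -40 - 1*(-80) = -40 + 80 = 40)
w(G) - Y(191, -192) = 1/(-173 + 40) - (-2)*191 = 1/(-133) - 1*(-382) = -1/133 + 382 = 50805/133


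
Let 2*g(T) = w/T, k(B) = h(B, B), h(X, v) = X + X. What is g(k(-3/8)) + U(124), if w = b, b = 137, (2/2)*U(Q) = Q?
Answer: 98/3 ≈ 32.667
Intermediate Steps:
U(Q) = Q
h(X, v) = 2*X
w = 137
k(B) = 2*B
g(T) = 137/(2*T) (g(T) = (137/T)/2 = 137/(2*T))
g(k(-3/8)) + U(124) = 137/(2*((2*(-3/8)))) + 124 = 137/(2*(-¾)) + 124 = (137/2)*(-4/3) + 124 = -274/3 + 124 = 98/3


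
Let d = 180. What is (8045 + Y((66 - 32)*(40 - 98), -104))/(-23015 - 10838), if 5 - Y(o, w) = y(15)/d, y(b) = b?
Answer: -96599/406236 ≈ -0.23779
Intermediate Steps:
Y(o, w) = 59/12 (Y(o, w) = 5 - 15/180 = 5 - 1*1/12 = 5 - 1/12 = 59/12)
(8045 + Y((66 - 32)*(40 - 98), -104))/(-23015 - 10838) = (8045 + 59/12)/(-23015 - 10838) = (96599/12)/(-33853) = (96599/12)*(-1/33853) = -96599/406236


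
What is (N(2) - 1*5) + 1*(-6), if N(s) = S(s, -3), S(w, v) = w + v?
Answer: -12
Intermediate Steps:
S(w, v) = v + w
N(s) = -3 + s
(N(2) - 1*5) + 1*(-6) = ((-3 + 2) - 1*5) + 1*(-6) = (-1 - 5) - 6 = -6 - 6 = -12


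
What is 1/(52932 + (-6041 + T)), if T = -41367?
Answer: 1/5524 ≈ 0.00018103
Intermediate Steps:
1/(52932 + (-6041 + T)) = 1/(52932 + (-6041 - 41367)) = 1/(52932 - 47408) = 1/5524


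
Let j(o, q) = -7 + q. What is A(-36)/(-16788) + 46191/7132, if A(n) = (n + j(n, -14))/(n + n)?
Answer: 4652693171/718392096 ≈ 6.4765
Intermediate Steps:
A(n) = (-21 + n)/(2*n) (A(n) = (n + (-7 - 14))/(n + n) = (n - 21)/((2*n)) = (-21 + n)*(1/(2*n)) = (-21 + n)/(2*n))
A(-36)/(-16788) + 46191/7132 = ((½)*(-21 - 36)/(-36))/(-16788) + 46191/7132 = ((½)*(-1/36)*(-57))*(-1/16788) + 46191*(1/7132) = (19/24)*(-1/16788) + 46191/7132 = -19/402912 + 46191/7132 = 4652693171/718392096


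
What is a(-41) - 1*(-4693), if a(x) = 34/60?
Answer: 140807/30 ≈ 4693.6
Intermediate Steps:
a(x) = 17/30 (a(x) = 34*(1/60) = 17/30)
a(-41) - 1*(-4693) = 17/30 - 1*(-4693) = 17/30 + 4693 = 140807/30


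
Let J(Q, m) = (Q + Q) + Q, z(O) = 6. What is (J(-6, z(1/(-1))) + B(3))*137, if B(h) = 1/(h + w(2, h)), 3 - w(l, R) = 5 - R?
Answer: -9727/4 ≈ -2431.8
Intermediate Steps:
w(l, R) = -2 + R (w(l, R) = 3 - (5 - R) = 3 + (-5 + R) = -2 + R)
J(Q, m) = 3*Q (J(Q, m) = 2*Q + Q = 3*Q)
B(h) = 1/(-2 + 2*h) (B(h) = 1/(h + (-2 + h)) = 1/(-2 + 2*h))
(J(-6, z(1/(-1))) + B(3))*137 = (3*(-6) + 1/(2*(-1 + 3)))*137 = (-18 + (½)/2)*137 = (-18 + (½)*(½))*137 = (-18 + ¼)*137 = -71/4*137 = -9727/4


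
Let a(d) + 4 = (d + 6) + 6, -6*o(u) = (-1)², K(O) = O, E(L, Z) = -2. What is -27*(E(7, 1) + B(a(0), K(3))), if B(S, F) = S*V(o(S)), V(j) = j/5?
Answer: 306/5 ≈ 61.200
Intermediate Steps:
o(u) = -⅙ (o(u) = -⅙*(-1)² = -⅙*1 = -⅙)
V(j) = j/5 (V(j) = j*(⅕) = j/5)
a(d) = 8 + d (a(d) = -4 + ((d + 6) + 6) = -4 + ((6 + d) + 6) = -4 + (12 + d) = 8 + d)
B(S, F) = -S/30 (B(S, F) = S*((⅕)*(-⅙)) = S*(-1/30) = -S/30)
-27*(E(7, 1) + B(a(0), K(3))) = -27*(-2 - (8 + 0)/30) = -27*(-2 - 1/30*8) = -27*(-2 - 4/15) = -27*(-34/15) = 306/5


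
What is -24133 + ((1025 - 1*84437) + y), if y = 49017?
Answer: -58528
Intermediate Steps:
-24133 + ((1025 - 1*84437) + y) = -24133 + ((1025 - 1*84437) + 49017) = -24133 + ((1025 - 84437) + 49017) = -24133 + (-83412 + 49017) = -24133 - 34395 = -58528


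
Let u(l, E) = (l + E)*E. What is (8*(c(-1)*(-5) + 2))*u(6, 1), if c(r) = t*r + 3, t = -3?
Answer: -1568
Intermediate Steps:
u(l, E) = E*(E + l) (u(l, E) = (E + l)*E = E*(E + l))
c(r) = 3 - 3*r (c(r) = -3*r + 3 = 3 - 3*r)
(8*(c(-1)*(-5) + 2))*u(6, 1) = (8*((3 - 3*(-1))*(-5) + 2))*(1*(1 + 6)) = (8*((3 + 3)*(-5) + 2))*(1*7) = (8*(6*(-5) + 2))*7 = (8*(-30 + 2))*7 = (8*(-28))*7 = -224*7 = -1568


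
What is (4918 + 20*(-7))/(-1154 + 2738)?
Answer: 2389/792 ≈ 3.0164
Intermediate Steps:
(4918 + 20*(-7))/(-1154 + 2738) = (4918 - 140)/1584 = 4778*(1/1584) = 2389/792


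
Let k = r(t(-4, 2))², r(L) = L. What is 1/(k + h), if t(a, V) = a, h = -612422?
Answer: -1/612406 ≈ -1.6329e-6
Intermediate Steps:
k = 16 (k = (-4)² = 16)
1/(k + h) = 1/(16 - 612422) = 1/(-612406) = -1/612406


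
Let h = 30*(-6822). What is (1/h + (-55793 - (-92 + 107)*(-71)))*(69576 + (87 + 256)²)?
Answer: -419407683251045/40932 ≈ -1.0246e+10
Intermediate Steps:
h = -204660
(1/h + (-55793 - (-92 + 107)*(-71)))*(69576 + (87 + 256)²) = (1/(-204660) + (-55793 - (-92 + 107)*(-71)))*(69576 + (87 + 256)²) = (-1/204660 + (-55793 - 15*(-71)))*(69576 + 343²) = (-1/204660 + (-55793 - 1*(-1065)))*(69576 + 117649) = (-1/204660 + (-55793 + 1065))*187225 = (-1/204660 - 54728)*187225 = -11200632481/204660*187225 = -419407683251045/40932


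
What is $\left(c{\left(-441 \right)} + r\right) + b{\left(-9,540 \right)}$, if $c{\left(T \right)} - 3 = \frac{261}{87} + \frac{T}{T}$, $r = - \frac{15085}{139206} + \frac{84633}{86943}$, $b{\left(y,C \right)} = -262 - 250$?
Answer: $- \frac{2033846226349}{4034329086} \approx -504.13$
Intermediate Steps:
$b{\left(y,C \right)} = -512$
$r = \frac{3489962081}{4034329086}$ ($r = \left(-15085\right) \frac{1}{139206} + 84633 \cdot \frac{1}{86943} = - \frac{15085}{139206} + \frac{28211}{28981} = \frac{3489962081}{4034329086} \approx 0.86507$)
$c{\left(T \right)} = 7$ ($c{\left(T \right)} = 3 + \left(\frac{261}{87} + \frac{T}{T}\right) = 3 + \left(261 \cdot \frac{1}{87} + 1\right) = 3 + \left(3 + 1\right) = 3 + 4 = 7$)
$\left(c{\left(-441 \right)} + r\right) + b{\left(-9,540 \right)} = \left(7 + \frac{3489962081}{4034329086}\right) - 512 = \frac{31730265683}{4034329086} - 512 = - \frac{2033846226349}{4034329086}$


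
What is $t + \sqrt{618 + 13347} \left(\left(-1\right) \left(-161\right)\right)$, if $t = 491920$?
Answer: $491920 + 1127 \sqrt{285} \approx 5.1095 \cdot 10^{5}$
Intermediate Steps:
$t + \sqrt{618 + 13347} \left(\left(-1\right) \left(-161\right)\right) = 491920 + \sqrt{618 + 13347} \left(\left(-1\right) \left(-161\right)\right) = 491920 + \sqrt{13965} \cdot 161 = 491920 + 7 \sqrt{285} \cdot 161 = 491920 + 1127 \sqrt{285}$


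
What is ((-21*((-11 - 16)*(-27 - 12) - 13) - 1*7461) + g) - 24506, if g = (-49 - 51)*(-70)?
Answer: -46807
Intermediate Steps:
g = 7000 (g = -100*(-70) = 7000)
((-21*((-11 - 16)*(-27 - 12) - 13) - 1*7461) + g) - 24506 = ((-21*((-11 - 16)*(-27 - 12) - 13) - 1*7461) + 7000) - 24506 = ((-21*(-27*(-39) - 13) - 7461) + 7000) - 24506 = ((-21*(1053 - 13) - 7461) + 7000) - 24506 = ((-21*1040 - 7461) + 7000) - 24506 = ((-21840 - 7461) + 7000) - 24506 = (-29301 + 7000) - 24506 = -22301 - 24506 = -46807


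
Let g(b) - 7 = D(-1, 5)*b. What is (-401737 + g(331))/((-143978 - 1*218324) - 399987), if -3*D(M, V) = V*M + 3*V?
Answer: 1208500/2286867 ≈ 0.52845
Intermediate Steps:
D(M, V) = -V - M*V/3 (D(M, V) = -(V*M + 3*V)/3 = -(M*V + 3*V)/3 = -(3*V + M*V)/3 = -V - M*V/3)
g(b) = 7 - 10*b/3 (g(b) = 7 + (-⅓*5*(3 - 1))*b = 7 + (-⅓*5*2)*b = 7 - 10*b/3)
(-401737 + g(331))/((-143978 - 1*218324) - 399987) = (-401737 + (7 - 10/3*331))/((-143978 - 1*218324) - 399987) = (-401737 + (7 - 3310/3))/((-143978 - 218324) - 399987) = (-401737 - 3289/3)/(-362302 - 399987) = -1208500/3/(-762289) = -1208500/3*(-1/762289) = 1208500/2286867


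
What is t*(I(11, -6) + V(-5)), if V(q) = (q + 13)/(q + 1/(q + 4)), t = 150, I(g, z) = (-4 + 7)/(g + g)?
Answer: -1975/11 ≈ -179.55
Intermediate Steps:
I(g, z) = 3/(2*g) (I(g, z) = 3/((2*g)) = 3*(1/(2*g)) = 3/(2*g))
V(q) = (13 + q)/(q + 1/(4 + q))
t*(I(11, -6) + V(-5)) = 150*((3/2)/11 + (52 + (-5)**2 + 17*(-5))/(1 + (-5)**2 + 4*(-5))) = 150*((3/2)*(1/11) + (52 + 25 - 85)/(1 + 25 - 20)) = 150*(3/22 - 8/6) = 150*(3/22 + (1/6)*(-8)) = 150*(3/22 - 4/3) = 150*(-79/66) = -1975/11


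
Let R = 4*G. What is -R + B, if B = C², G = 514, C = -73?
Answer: 3273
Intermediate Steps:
B = 5329 (B = (-73)² = 5329)
R = 2056 (R = 4*514 = 2056)
-R + B = -1*2056 + 5329 = -2056 + 5329 = 3273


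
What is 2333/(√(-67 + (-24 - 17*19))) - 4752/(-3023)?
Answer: 4752/3023 - 2333*I*√46/138 ≈ 1.5719 - 114.66*I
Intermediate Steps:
2333/(√(-67 + (-24 - 17*19))) - 4752/(-3023) = 2333/(√(-67 + (-24 - 323))) - 4752*(-1/3023) = 2333/(√(-67 - 347)) + 4752/3023 = 2333/(√(-414)) + 4752/3023 = 2333/((3*I*√46)) + 4752/3023 = 2333*(-I*√46/138) + 4752/3023 = -2333*I*√46/138 + 4752/3023 = 4752/3023 - 2333*I*√46/138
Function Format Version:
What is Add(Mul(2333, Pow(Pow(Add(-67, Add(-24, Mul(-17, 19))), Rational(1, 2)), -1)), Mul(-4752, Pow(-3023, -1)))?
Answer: Add(Rational(4752, 3023), Mul(Rational(-2333, 138), I, Pow(46, Rational(1, 2)))) ≈ Add(1.5719, Mul(-114.66, I))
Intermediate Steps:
Add(Mul(2333, Pow(Pow(Add(-67, Add(-24, Mul(-17, 19))), Rational(1, 2)), -1)), Mul(-4752, Pow(-3023, -1))) = Add(Mul(2333, Pow(Pow(Add(-67, Add(-24, -323)), Rational(1, 2)), -1)), Mul(-4752, Rational(-1, 3023))) = Add(Mul(2333, Pow(Pow(Add(-67, -347), Rational(1, 2)), -1)), Rational(4752, 3023)) = Add(Mul(2333, Pow(Pow(-414, Rational(1, 2)), -1)), Rational(4752, 3023)) = Add(Mul(2333, Pow(Mul(3, I, Pow(46, Rational(1, 2))), -1)), Rational(4752, 3023)) = Add(Mul(2333, Mul(Rational(-1, 138), I, Pow(46, Rational(1, 2)))), Rational(4752, 3023)) = Add(Mul(Rational(-2333, 138), I, Pow(46, Rational(1, 2))), Rational(4752, 3023)) = Add(Rational(4752, 3023), Mul(Rational(-2333, 138), I, Pow(46, Rational(1, 2))))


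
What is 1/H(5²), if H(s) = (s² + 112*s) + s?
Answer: 1/3450 ≈ 0.00028986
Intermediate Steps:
H(s) = s² + 113*s
1/H(5²) = 1/(5²*(113 + 5²)) = 1/(25*(113 + 25)) = 1/(25*138) = 1/3450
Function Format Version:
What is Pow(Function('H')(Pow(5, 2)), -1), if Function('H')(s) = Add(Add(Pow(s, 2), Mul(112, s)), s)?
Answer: Rational(1, 3450) ≈ 0.00028986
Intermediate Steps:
Function('H')(s) = Add(Pow(s, 2), Mul(113, s))
Pow(Function('H')(Pow(5, 2)), -1) = Pow(Mul(Pow(5, 2), Add(113, Pow(5, 2))), -1) = Pow(Mul(25, Add(113, 25)), -1) = Pow(Mul(25, 138), -1) = Pow(3450, -1) = Rational(1, 3450)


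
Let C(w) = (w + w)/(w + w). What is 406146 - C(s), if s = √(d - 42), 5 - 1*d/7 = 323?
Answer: 406145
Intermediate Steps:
d = -2226 (d = 35 - 7*323 = 35 - 2261 = -2226)
s = 18*I*√7 (s = √(-2226 - 42) = √(-2268) = 18*I*√7 ≈ 47.624*I)
C(w) = 1 (C(w) = (2*w)/((2*w)) = (2*w)*(1/(2*w)) = 1)
406146 - C(s) = 406146 - 1*1 = 406146 - 1 = 406145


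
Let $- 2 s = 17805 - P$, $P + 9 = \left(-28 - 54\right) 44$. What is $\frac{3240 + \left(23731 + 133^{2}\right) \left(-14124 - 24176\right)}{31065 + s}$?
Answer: $- \frac{793191380}{10177} \approx -77940.0$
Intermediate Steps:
$P = -3617$ ($P = -9 + \left(-28 - 54\right) 44 = -9 - 3608 = -3617$)
$s = -10711$ ($s = - \frac{17805 - -3617}{2} = - \frac{17805 + 3617}{2} = \left(- \frac{1}{2}\right) 21422 = -10711$)
$\frac{3240 + \left(23731 + 133^{2}\right) \left(-14124 - 24176\right)}{31065 + s} = \frac{3240 + \left(23731 + 133^{2}\right) \left(-14124 - 24176\right)}{31065 - 10711} = \frac{3240 + \left(23731 + 17689\right) \left(-38300\right)}{20354} = \left(3240 + 41420 \left(-38300\right)\right) \frac{1}{20354} = \left(3240 - 1586386000\right) \frac{1}{20354} = \left(-1586382760\right) \frac{1}{20354} = - \frac{793191380}{10177}$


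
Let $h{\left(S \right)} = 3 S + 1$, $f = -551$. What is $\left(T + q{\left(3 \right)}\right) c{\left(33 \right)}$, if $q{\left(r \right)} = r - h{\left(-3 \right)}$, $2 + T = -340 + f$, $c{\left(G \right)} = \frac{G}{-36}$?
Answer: $\frac{1617}{2} \approx 808.5$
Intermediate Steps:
$c{\left(G \right)} = - \frac{G}{36}$ ($c{\left(G \right)} = G \left(- \frac{1}{36}\right) = - \frac{G}{36}$)
$h{\left(S \right)} = 1 + 3 S$
$T = -893$ ($T = -2 - 891 = -893$)
$q{\left(r \right)} = 8 + r$ ($q{\left(r \right)} = r - \left(1 + 3 \left(-3\right)\right) = r - \left(1 - 9\right) = r - -8 = r + 8 = 8 + r$)
$\left(T + q{\left(3 \right)}\right) c{\left(33 \right)} = \left(-893 + \left(8 + 3\right)\right) \left(\left(- \frac{1}{36}\right) 33\right) = \left(-893 + 11\right) \left(- \frac{11}{12}\right) = \left(-882\right) \left(- \frac{11}{12}\right) = \frac{1617}{2}$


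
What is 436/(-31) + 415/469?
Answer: -191619/14539 ≈ -13.180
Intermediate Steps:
436/(-31) + 415/469 = 436*(-1/31) + 415*(1/469) = -436/31 + 415/469 = -191619/14539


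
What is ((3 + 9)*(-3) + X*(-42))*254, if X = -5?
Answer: 44196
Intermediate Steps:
((3 + 9)*(-3) + X*(-42))*254 = ((3 + 9)*(-3) - 5*(-42))*254 = (12*(-3) + 210)*254 = (-36 + 210)*254 = 174*254 = 44196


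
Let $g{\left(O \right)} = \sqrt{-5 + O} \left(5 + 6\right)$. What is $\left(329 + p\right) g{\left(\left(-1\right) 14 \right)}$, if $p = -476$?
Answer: $- 1617 i \sqrt{19} \approx - 7048.3 i$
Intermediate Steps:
$g{\left(O \right)} = 11 \sqrt{-5 + O}$ ($g{\left(O \right)} = \sqrt{-5 + O} 11 = 11 \sqrt{-5 + O}$)
$\left(329 + p\right) g{\left(\left(-1\right) 14 \right)} = \left(329 - 476\right) 11 \sqrt{-5 - 14} = - 147 \cdot 11 \sqrt{-5 - 14} = - 147 \cdot 11 \sqrt{-19} = - 147 \cdot 11 i \sqrt{19} = - 1617 i \sqrt{19}$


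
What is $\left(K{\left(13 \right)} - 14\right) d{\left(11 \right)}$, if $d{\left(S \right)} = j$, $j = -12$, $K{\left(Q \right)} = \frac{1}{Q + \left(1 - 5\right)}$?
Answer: $\frac{500}{3} \approx 166.67$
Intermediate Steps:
$K{\left(Q \right)} = \frac{1}{-4 + Q}$ ($K{\left(Q \right)} = \frac{1}{Q + \left(1 - 5\right)} = \frac{1}{Q - 4} = \frac{1}{-4 + Q}$)
$d{\left(S \right)} = -12$
$\left(K{\left(13 \right)} - 14\right) d{\left(11 \right)} = \left(\frac{1}{-4 + 13} - 14\right) \left(-12\right) = \left(\frac{1}{9} - 14\right) \left(-12\right) = \left(- \frac{125}{9}\right) \left(-12\right) = \frac{500}{3}$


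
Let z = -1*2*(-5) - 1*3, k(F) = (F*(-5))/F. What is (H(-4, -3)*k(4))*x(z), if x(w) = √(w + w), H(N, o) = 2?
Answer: -10*√14 ≈ -37.417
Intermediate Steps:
k(F) = -5 (k(F) = (-5*F)/F = -5)
z = 7 (z = -2*(-5) - 3 = 10 - 3 = 7)
x(w) = √2*√w (x(w) = √(2*w) = √2*√w)
(H(-4, -3)*k(4))*x(z) = (2*(-5))*(√2*√7) = -10*√14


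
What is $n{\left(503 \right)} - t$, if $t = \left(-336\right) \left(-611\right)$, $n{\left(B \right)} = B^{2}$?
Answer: $47713$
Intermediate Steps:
$t = 205296$
$n{\left(503 \right)} - t = 503^{2} - 205296 = 253009 - 205296 = 47713$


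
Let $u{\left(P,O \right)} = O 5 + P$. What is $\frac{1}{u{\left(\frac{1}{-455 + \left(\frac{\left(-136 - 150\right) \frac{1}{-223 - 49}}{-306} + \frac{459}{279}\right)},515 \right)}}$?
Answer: $\frac{584875697}{1506053629679} \approx 0.00038835$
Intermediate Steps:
$u{\left(P,O \right)} = P + 5 O$ ($u{\left(P,O \right)} = 5 O + P = P + 5 O$)
$\frac{1}{u{\left(\frac{1}{-455 + \left(\frac{\left(-136 - 150\right) \frac{1}{-223 - 49}}{-306} + \frac{459}{279}\right)},515 \right)}} = \frac{1}{\frac{1}{-455 + \left(\frac{\left(-136 - 150\right) \frac{1}{-223 - 49}}{-306} + \frac{459}{279}\right)} + 5 \cdot 515} = \frac{1}{\frac{1}{-455 + \left(- \frac{286}{-272} \left(- \frac{1}{306}\right) + 459 \cdot \frac{1}{279}\right)} + 2575} = \frac{1}{\frac{1}{-455 + \left(\left(-286\right) \left(- \frac{1}{272}\right) \left(- \frac{1}{306}\right) + \frac{51}{31}\right)} + 2575} = \frac{1}{\frac{1}{-455 + \left(\frac{143}{136} \left(- \frac{1}{306}\right) + \frac{51}{31}\right)} + 2575} = \frac{1}{\frac{1}{-455 + \left(- \frac{143}{41616} + \frac{51}{31}\right)} + 2575} = \frac{1}{\frac{1}{-455 + \frac{2117983}{1290096}} + 2575} = \frac{1}{\frac{1}{- \frac{584875697}{1290096}} + 2575} = \frac{1}{- \frac{1290096}{584875697} + 2575} = \frac{1}{\frac{1506053629679}{584875697}} = \frac{584875697}{1506053629679}$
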